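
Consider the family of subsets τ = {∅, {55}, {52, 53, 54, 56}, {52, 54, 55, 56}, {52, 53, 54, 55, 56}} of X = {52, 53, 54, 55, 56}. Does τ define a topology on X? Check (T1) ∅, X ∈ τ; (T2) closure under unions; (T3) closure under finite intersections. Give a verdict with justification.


τ is NOT a topology on X.

Axiom (T1): ∅ ∈ τ? Yes; X ∈ τ? Yes.
Axiom (T2/T3): check pairwise unions and intersections of members of τ.
Counterexample for (T3): {52, 53, 54, 56} ∩ {52, 54, 55, 56} = {52, 54, 56} ∉ τ. Therefore τ is NOT a topology.


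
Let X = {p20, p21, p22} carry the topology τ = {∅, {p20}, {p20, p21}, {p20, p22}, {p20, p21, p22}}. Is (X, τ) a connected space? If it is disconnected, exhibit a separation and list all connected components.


(X, τ) is connected.

Find clopen sets (U ∈ τ with X ∖ U ∈ τ):
  U = ∅, X ∖ U = {p20, p21, p22} — both open, so U is clopen.
  U = {p20, p21, p22}, X ∖ U = ∅ — both open, so U is clopen.
Only trivial clopens (∅ and X) exist, so (X, τ) is connected.
Compute connected components by grouping points that agree on all clopens:
  component: {p20, p21, p22}


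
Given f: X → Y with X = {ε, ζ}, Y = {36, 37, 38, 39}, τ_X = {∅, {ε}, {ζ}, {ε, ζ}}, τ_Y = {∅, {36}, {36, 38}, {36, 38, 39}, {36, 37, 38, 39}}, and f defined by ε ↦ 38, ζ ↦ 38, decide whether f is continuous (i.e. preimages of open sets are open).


f IS continuous.

Compute f^{-1}(U) for each U ∈ τ_Y:
  U = ∅: f^{-1}(U) = ∅ ∈ τ_X ✓.
  U = {36}: f^{-1}(U) = ∅ ∈ τ_X ✓.
  U = {36, 38}: f^{-1}(U) = {ε, ζ} ∈ τ_X ✓.
  U = {36, 38, 39}: f^{-1}(U) = {ε, ζ} ∈ τ_X ✓.
  U = {36, 37, 38, 39}: f^{-1}(U) = {ε, ζ} ∈ τ_X ✓.
Every preimage lies in τ_X, so f IS continuous.


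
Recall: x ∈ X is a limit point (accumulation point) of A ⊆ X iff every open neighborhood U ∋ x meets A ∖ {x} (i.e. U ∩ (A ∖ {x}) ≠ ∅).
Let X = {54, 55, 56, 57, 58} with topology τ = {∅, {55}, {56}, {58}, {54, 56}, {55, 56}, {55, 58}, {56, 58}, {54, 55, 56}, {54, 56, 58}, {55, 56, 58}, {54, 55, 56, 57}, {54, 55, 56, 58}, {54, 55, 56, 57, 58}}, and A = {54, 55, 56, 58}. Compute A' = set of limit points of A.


A' = {54, 57}

For each x ∈ X, list the open sets U ∈ τ with x ∈ U, then check whether U ∩ (A ∖ {x}) ≠ ∅ for every such U.
  x = 54: opens ∋ x are {54, 56}, {54, 55, 56}, {54, 56, 58}, {54, 55, 56, 57}, {54, 55, 56, 58}, {54, 55, 56, 57, 58}; each meets A ∖ {54}, so x IS a limit point.
  x = 55: open {55} ∋ x has {55} ∩ (A ∖ {55}) = ∅, so x is NOT a limit point.
  x = 56: open {56} ∋ x has {56} ∩ (A ∖ {56}) = ∅, so x is NOT a limit point.
  x = 57: opens ∋ x are {54, 55, 56, 57}, {54, 55, 56, 57, 58}; each meets A ∖ {57}, so x IS a limit point.
  x = 58: open {58} ∋ x has {58} ∩ (A ∖ {58}) = ∅, so x is NOT a limit point.
Collecting: A' = {54, 57}.


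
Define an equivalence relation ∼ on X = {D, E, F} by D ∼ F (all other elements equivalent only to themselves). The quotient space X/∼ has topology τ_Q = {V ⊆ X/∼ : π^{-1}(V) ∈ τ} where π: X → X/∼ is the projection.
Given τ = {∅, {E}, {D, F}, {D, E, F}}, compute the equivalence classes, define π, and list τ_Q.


X/∼ = {[D=F], [E]}; |τ_Q| = 4.

Equivalence classes: [D=F], [E].
Quotient map π: X → X/∼ sends D ↦ [D=F], E ↦ [E], F ↦ [D=F].
For each subset V ⊆ X/∼, compute π^{-1}(V) ⊆ X and check whether π^{-1}(V) ∈ τ. V is open in τ_Q iff π^{-1}(V) ∈ τ.
  V = {}: π^{-1}(V) = ∅ ∈ τ ✓.
  V = {[D=F]}: π^{-1}(V) = {D, F} ∈ τ ✓.
  V = {[E]}: π^{-1}(V) = {E} ∈ τ ✓.
  V = {[D=F], [E]}: π^{-1}(V) = {D, E, F} ∈ τ ✓.
Open sets in the quotient: τ_Q = {{}, {[D=F]}, {[E]}, {[D=F], [E]}} (4 elements).


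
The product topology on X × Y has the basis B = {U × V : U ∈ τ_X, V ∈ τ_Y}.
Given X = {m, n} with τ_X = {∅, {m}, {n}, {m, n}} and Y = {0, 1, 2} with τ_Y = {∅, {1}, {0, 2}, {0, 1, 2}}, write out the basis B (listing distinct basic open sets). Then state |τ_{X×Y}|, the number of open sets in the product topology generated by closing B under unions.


Basis B = {∅ × ∅, {m} × {1}, {n} × {1}, {m} × {0, 2}, {m, n} × {1}, {n} × {0, 2}, {m} × {0, 1, 2}, {n} × {0, 1, 2}, {m, n} × {0, 2}, {m, n} × {0, 1, 2}}; |τ_{X×Y}| = 16.

Enumerate products U × V with U ∈ τ_X, V ∈ τ_Y (deduplicated):
  ∅ × ∅ = {} (∅)
  {m} × {1} = {(m,1)}
  {n} × {1} = {(n,1)}
  {m} × {0, 2} = {(m,0), (m,2)}
  {m, n} × {1} = {(m,1), (n,1)}
  {n} × {0, 2} = {(n,0), (n,2)}
  {m} × {0, 1, 2} = {(m,0), (m,1), (m,2)}
  {n} × {0, 1, 2} = {(n,0), (n,1), (n,2)}
  {m, n} × {0, 2} = {(m,0), (m,2), (n,0), (n,2)}
  {m, n} × {0, 1, 2} = {(m,0), (m,1), (m,2), (n,0), (n,1), (n,2)}
These 10 distinct sets form the basis B.
Close under arbitrary unions to get τ_{X×Y}; counting gives |τ_{X×Y}| = 16.


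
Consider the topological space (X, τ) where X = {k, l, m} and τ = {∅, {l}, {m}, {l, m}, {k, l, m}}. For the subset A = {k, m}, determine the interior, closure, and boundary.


int(A) = {m}, cl(A) = {k, m}, ∂A = {k}.

Closed sets in (X, τ) are complements of opens:
  closed(X, τ) = {∅, {k}, {k, l}, {k, m}, {k, l, m}}.
int(A) = ⋃ {U ∈ τ : U ⊆ A}. Opens contained in A: ∅, {m}.
Taking the union of these: int(A) = {m}.
cl(A) = ⋂ {C closed : A ⊆ C}. Closed sets containing A: {k, m}, {k, l, m}.
Intersecting these: cl(A) = {k, m}.
∂A = cl(A) ∖ int(A) = {k, m} ∖ {m} = {k}.


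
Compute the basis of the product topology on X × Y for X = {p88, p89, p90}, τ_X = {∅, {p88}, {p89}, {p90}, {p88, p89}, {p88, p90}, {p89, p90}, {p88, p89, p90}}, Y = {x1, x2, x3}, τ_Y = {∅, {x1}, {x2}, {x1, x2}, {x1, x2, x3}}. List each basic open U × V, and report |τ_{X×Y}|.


Basis B = {∅ × ∅, {p88} × {x1}, {p88} × {x2}, {p89} × {x1}, {p89} × {x2}, {p90} × {x1}, {p90} × {x2}, {p88} × {x1, x2}, {p88, p89} × {x1}, {p88, p90} × {x1}, {p88, p89} × {x2}, {p88, p90} × {x2}, {p89} × {x1, x2}, {p89, p90} × {x1}, {p89, p90} × {x2}, {p90} × {x1, x2}, {p88} × {x1, x2, x3}, {p88, p89, p90} × {x1}, {p88, p89, p90} × {x2}, {p89} × {x1, x2, x3}, {p90} × {x1, x2, x3}, {p88, p89} × {x1, x2}, {p88, p90} × {x1, x2}, {p89, p90} × {x1, x2}, {p88, p89} × {x1, x2, x3}, {p88, p90} × {x1, x2, x3}, {p88, p89, p90} × {x1, x2}, {p89, p90} × {x1, x2, x3}, {p88, p89, p90} × {x1, x2, x3}}; |τ_{X×Y}| = 125.

Enumerate products U × V with U ∈ τ_X, V ∈ τ_Y (deduplicated):
  ∅ × ∅ = {} (∅)
  {p88} × {x1} = {(p88,x1)}
  {p88} × {x2} = {(p88,x2)}
  {p89} × {x1} = {(p89,x1)}
  {p89} × {x2} = {(p89,x2)}
  {p90} × {x1} = {(p90,x1)}
  {p90} × {x2} = {(p90,x2)}
  {p88} × {x1, x2} = {(p88,x1), (p88,x2)}
  {p88, p89} × {x1} = {(p88,x1), (p89,x1)}
  {p88, p90} × {x1} = {(p88,x1), (p90,x1)}
  {p88, p89} × {x2} = {(p88,x2), (p89,x2)}
  {p88, p90} × {x2} = {(p88,x2), (p90,x2)}
  {p89} × {x1, x2} = {(p89,x1), (p89,x2)}
  {p89, p90} × {x1} = {(p89,x1), (p90,x1)}
  {p89, p90} × {x2} = {(p89,x2), (p90,x2)}
  {p90} × {x1, x2} = {(p90,x1), (p90,x2)}
  {p88} × {x1, x2, x3} = {(p88,x1), (p88,x2), (p88,x3)}
  {p88, p89, p90} × {x1} = {(p88,x1), (p89,x1), (p90,x1)}
  {p88, p89, p90} × {x2} = {(p88,x2), (p89,x2), (p90,x2)}
  {p89} × {x1, x2, x3} = {(p89,x1), (p89,x2), (p89,x3)}
  {p90} × {x1, x2, x3} = {(p90,x1), (p90,x2), (p90,x3)}
  {p88, p89} × {x1, x2} = {(p88,x1), (p88,x2), (p89,x1), (p89,x2)}
  {p88, p90} × {x1, x2} = {(p88,x1), (p88,x2), (p90,x1), (p90,x2)}
  {p89, p90} × {x1, x2} = {(p89,x1), (p89,x2), (p90,x1), (p90,x2)}
  {p88, p89} × {x1, x2, x3} = {(p88,x1), (p88,x2), (p88,x3), (p89,x1), (p89,x2), (p89,x3)}
  {p88, p90} × {x1, x2, x3} = {(p88,x1), (p88,x2), (p88,x3), (p90,x1), (p90,x2), (p90,x3)}
  {p88, p89, p90} × {x1, x2} = {(p88,x1), (p88,x2), (p89,x1), (p89,x2), (p90,x1), (p90,x2)}
  {p89, p90} × {x1, x2, x3} = {(p89,x1), (p89,x2), (p89,x3), (p90,x1), (p90,x2), (p90,x3)}
  {p88, p89, p90} × {x1, x2, x3} = {(p88,x1), (p88,x2), (p88,x3), (p89,x1), (p89,x2), (p89,x3), (p90,x1), (p90,x2), (p90,x3)}
These 29 distinct sets form the basis B.
Close under arbitrary unions to get τ_{X×Y}; counting gives |τ_{X×Y}| = 125.


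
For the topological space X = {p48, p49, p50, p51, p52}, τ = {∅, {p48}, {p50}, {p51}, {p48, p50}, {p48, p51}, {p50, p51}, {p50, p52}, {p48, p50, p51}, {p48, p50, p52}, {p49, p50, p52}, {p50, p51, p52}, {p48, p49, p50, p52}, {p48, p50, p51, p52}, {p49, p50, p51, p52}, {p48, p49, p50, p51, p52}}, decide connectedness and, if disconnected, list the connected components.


(X, τ) is disconnected; components = [{p48}, {p51}, {p49, p50, p52}].

Find clopen sets (U ∈ τ with X ∖ U ∈ τ):
  U = ∅, X ∖ U = {p48, p49, p50, p51, p52} — both open, so U is clopen.
  U = {p48}, X ∖ U = {p49, p50, p51, p52} — both open, so U is clopen.
  U = {p51}, X ∖ U = {p48, p49, p50, p52} — both open, so U is clopen.
  U = {p48, p51}, X ∖ U = {p49, p50, p52} — both open, so U is clopen.
  U = {p49, p50, p52}, X ∖ U = {p48, p51} — both open, so U is clopen.
  U = {p48, p49, p50, p52}, X ∖ U = {p51} — both open, so U is clopen.
  U = {p49, p50, p51, p52}, X ∖ U = {p48} — both open, so U is clopen.
  U = {p48, p49, p50, p51, p52}, X ∖ U = ∅ — both open, so U is clopen.
Nontrivial clopen(s) exist: e.g. {p51}. So (X, τ) is disconnected.
Compute connected components by grouping points that agree on all clopens:
  component: {p48}
  component: {p51}
  component: {p49, p50, p52}


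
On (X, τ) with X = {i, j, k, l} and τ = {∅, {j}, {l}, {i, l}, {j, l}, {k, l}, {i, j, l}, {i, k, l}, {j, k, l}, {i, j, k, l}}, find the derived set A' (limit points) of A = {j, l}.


A' = {i, k}

For each x ∈ X, list the open sets U ∈ τ with x ∈ U, then check whether U ∩ (A ∖ {x}) ≠ ∅ for every such U.
  x = i: opens ∋ x are {i, l}, {i, j, l}, {i, k, l}, {i, j, k, l}; each meets A ∖ {i}, so x IS a limit point.
  x = j: open {j} ∋ x has {j} ∩ (A ∖ {j}) = ∅, so x is NOT a limit point.
  x = k: opens ∋ x are {k, l}, {i, k, l}, {j, k, l}, {i, j, k, l}; each meets A ∖ {k}, so x IS a limit point.
  x = l: open {l} ∋ x has {l} ∩ (A ∖ {l}) = ∅, so x is NOT a limit point.
Collecting: A' = {i, k}.


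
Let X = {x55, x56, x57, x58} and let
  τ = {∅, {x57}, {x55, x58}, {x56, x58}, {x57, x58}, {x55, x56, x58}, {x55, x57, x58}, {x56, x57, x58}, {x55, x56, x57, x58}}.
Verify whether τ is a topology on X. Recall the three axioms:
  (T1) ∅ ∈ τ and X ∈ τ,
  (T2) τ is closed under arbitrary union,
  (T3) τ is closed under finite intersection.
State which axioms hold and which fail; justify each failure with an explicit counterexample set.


τ is NOT a topology on X.

Axiom (T1): ∅ ∈ τ? Yes; X ∈ τ? Yes.
Axiom (T2/T3): check pairwise unions and intersections of members of τ.
Counterexample for (T3): {x55, x58} ∩ {x56, x58} = {x58} ∉ τ. Therefore τ is NOT a topology.


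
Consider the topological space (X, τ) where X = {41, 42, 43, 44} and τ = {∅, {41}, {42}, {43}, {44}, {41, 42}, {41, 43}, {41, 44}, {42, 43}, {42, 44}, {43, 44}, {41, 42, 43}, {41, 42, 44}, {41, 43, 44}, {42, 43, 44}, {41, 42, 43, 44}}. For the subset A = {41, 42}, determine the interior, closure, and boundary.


int(A) = {41, 42}, cl(A) = {41, 42}, ∂A = ∅.

Closed sets in (X, τ) are complements of opens:
  closed(X, τ) = {∅, {41}, {42}, {43}, {44}, {41, 42}, {41, 43}, {41, 44}, {42, 43}, {42, 44}, {43, 44}, {41, 42, 43}, {41, 42, 44}, {41, 43, 44}, {42, 43, 44}, {41, 42, 43, 44}}.
int(A) = ⋃ {U ∈ τ : U ⊆ A}. Opens contained in A: ∅, {41}, {42}, {41, 42}.
Taking the union of these: int(A) = {41, 42}.
cl(A) = ⋂ {C closed : A ⊆ C}. Closed sets containing A: {41, 42}, {41, 42, 43}, {41, 42, 44}, {41, 42, 43, 44}.
Intersecting these: cl(A) = {41, 42}.
∂A = cl(A) ∖ int(A) = {41, 42} ∖ {41, 42} = ∅.


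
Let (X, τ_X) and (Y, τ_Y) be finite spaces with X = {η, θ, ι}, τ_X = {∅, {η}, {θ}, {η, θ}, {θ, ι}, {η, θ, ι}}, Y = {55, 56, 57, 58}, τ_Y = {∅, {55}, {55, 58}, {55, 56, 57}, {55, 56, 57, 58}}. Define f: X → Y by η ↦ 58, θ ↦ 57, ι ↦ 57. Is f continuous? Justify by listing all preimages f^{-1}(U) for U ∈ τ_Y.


f IS continuous.

Compute f^{-1}(U) for each U ∈ τ_Y:
  U = ∅: f^{-1}(U) = ∅ ∈ τ_X ✓.
  U = {55}: f^{-1}(U) = ∅ ∈ τ_X ✓.
  U = {55, 58}: f^{-1}(U) = {η} ∈ τ_X ✓.
  U = {55, 56, 57}: f^{-1}(U) = {θ, ι} ∈ τ_X ✓.
  U = {55, 56, 57, 58}: f^{-1}(U) = {η, θ, ι} ∈ τ_X ✓.
Every preimage lies in τ_X, so f IS continuous.


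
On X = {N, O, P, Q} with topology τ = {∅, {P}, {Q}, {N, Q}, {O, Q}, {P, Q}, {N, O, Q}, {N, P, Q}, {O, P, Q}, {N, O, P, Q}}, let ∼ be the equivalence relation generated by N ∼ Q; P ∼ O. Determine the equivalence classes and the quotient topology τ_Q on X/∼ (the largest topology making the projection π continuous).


X/∼ = {[N=Q], [O=P]}; |τ_Q| = 3.

Equivalence classes: [N=Q], [O=P].
Quotient map π: X → X/∼ sends N ↦ [N=Q], O ↦ [O=P], P ↦ [O=P], Q ↦ [N=Q].
For each subset V ⊆ X/∼, compute π^{-1}(V) ⊆ X and check whether π^{-1}(V) ∈ τ. V is open in τ_Q iff π^{-1}(V) ∈ τ.
  V = {}: π^{-1}(V) = ∅ ∈ τ ✓.
  V = {[N=Q]}: π^{-1}(V) = {N, Q} ∈ τ ✓.
  V = {[O=P]}: π^{-1}(V) = {O, P} ∉ τ ✗.
  V = {[N=Q], [O=P]}: π^{-1}(V) = {N, O, P, Q} ∈ τ ✓.
Open sets in the quotient: τ_Q = {{}, {[N=Q]}, {[N=Q], [O=P]}} (3 elements).


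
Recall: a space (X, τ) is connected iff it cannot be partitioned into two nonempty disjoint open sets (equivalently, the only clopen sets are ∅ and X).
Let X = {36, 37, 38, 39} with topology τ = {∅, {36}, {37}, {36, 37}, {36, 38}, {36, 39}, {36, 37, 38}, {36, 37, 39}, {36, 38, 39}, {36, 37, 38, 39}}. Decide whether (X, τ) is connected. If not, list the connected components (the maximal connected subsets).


(X, τ) is disconnected; components = [{37}, {36, 38, 39}].

Find clopen sets (U ∈ τ with X ∖ U ∈ τ):
  U = ∅, X ∖ U = {36, 37, 38, 39} — both open, so U is clopen.
  U = {37}, X ∖ U = {36, 38, 39} — both open, so U is clopen.
  U = {36, 38, 39}, X ∖ U = {37} — both open, so U is clopen.
  U = {36, 37, 38, 39}, X ∖ U = ∅ — both open, so U is clopen.
Nontrivial clopen(s) exist: e.g. {36, 38, 39}. So (X, τ) is disconnected.
Compute connected components by grouping points that agree on all clopens:
  component: {37}
  component: {36, 38, 39}


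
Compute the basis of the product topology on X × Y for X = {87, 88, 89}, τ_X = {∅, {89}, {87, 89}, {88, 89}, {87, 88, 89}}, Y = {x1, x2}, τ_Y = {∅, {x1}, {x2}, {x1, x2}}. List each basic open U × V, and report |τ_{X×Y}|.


Basis B = {∅ × ∅, {89} × {x1}, {89} × {x2}, {87, 89} × {x1}, {87, 89} × {x2}, {88, 89} × {x1}, {88, 89} × {x2}, {89} × {x1, x2}, {87, 88, 89} × {x1}, {87, 88, 89} × {x2}, {87, 89} × {x1, x2}, {88, 89} × {x1, x2}, {87, 88, 89} × {x1, x2}}; |τ_{X×Y}| = 25.

Enumerate products U × V with U ∈ τ_X, V ∈ τ_Y (deduplicated):
  ∅ × ∅ = {} (∅)
  {89} × {x1} = {(89,x1)}
  {89} × {x2} = {(89,x2)}
  {87, 89} × {x1} = {(87,x1), (89,x1)}
  {87, 89} × {x2} = {(87,x2), (89,x2)}
  {88, 89} × {x1} = {(88,x1), (89,x1)}
  {88, 89} × {x2} = {(88,x2), (89,x2)}
  {89} × {x1, x2} = {(89,x1), (89,x2)}
  {87, 88, 89} × {x1} = {(87,x1), (88,x1), (89,x1)}
  {87, 88, 89} × {x2} = {(87,x2), (88,x2), (89,x2)}
  {87, 89} × {x1, x2} = {(87,x1), (87,x2), (89,x1), (89,x2)}
  {88, 89} × {x1, x2} = {(88,x1), (88,x2), (89,x1), (89,x2)}
  {87, 88, 89} × {x1, x2} = {(87,x1), (87,x2), (88,x1), (88,x2), (89,x1), (89,x2)}
These 13 distinct sets form the basis B.
Close under arbitrary unions to get τ_{X×Y}; counting gives |τ_{X×Y}| = 25.


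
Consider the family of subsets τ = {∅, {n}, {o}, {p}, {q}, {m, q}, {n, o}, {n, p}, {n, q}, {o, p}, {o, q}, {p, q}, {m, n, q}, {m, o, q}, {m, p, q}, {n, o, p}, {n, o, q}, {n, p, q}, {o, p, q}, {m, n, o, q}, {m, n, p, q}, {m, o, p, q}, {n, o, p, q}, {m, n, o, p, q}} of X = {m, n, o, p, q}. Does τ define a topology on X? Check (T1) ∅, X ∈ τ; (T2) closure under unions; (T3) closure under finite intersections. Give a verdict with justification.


τ IS a topology on X.

Axiom (T1): ∅ ∈ τ? Yes; X ∈ τ? Yes.
Axiom (T2/T3): check pairwise unions and intersections of members of τ.
All pairwise intersections and unions checked — each lies in τ. Therefore τ satisfies (T1), (T2), (T3): it IS a topology on X.


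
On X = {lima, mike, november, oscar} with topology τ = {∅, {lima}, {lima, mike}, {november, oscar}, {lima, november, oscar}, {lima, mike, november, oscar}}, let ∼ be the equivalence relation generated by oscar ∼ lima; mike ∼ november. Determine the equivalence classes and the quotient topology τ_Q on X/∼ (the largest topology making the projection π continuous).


X/∼ = {[lima=oscar], [mike=november]}; |τ_Q| = 2.

Equivalence classes: [lima=oscar], [mike=november].
Quotient map π: X → X/∼ sends lima ↦ [lima=oscar], mike ↦ [mike=november], november ↦ [mike=november], oscar ↦ [lima=oscar].
For each subset V ⊆ X/∼, compute π^{-1}(V) ⊆ X and check whether π^{-1}(V) ∈ τ. V is open in τ_Q iff π^{-1}(V) ∈ τ.
  V = {}: π^{-1}(V) = ∅ ∈ τ ✓.
  V = {[lima=oscar]}: π^{-1}(V) = {lima, oscar} ∉ τ ✗.
  V = {[mike=november]}: π^{-1}(V) = {mike, november} ∉ τ ✗.
  V = {[lima=oscar], [mike=november]}: π^{-1}(V) = {lima, mike, november, oscar} ∈ τ ✓.
Open sets in the quotient: τ_Q = {{}, {[lima=oscar], [mike=november]}} (2 elements).


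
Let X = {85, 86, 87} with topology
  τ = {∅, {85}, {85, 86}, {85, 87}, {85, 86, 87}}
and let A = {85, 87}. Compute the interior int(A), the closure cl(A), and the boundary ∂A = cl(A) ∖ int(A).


int(A) = {85, 87}, cl(A) = {85, 86, 87}, ∂A = {86}.

Closed sets in (X, τ) are complements of opens:
  closed(X, τ) = {∅, {86}, {87}, {86, 87}, {85, 86, 87}}.
int(A) = ⋃ {U ∈ τ : U ⊆ A}. Opens contained in A: ∅, {85}, {85, 87}.
Taking the union of these: int(A) = {85, 87}.
cl(A) = ⋂ {C closed : A ⊆ C}. Closed sets containing A: {85, 86, 87}.
Intersecting these: cl(A) = {85, 86, 87}.
∂A = cl(A) ∖ int(A) = {85, 86, 87} ∖ {85, 87} = {86}.


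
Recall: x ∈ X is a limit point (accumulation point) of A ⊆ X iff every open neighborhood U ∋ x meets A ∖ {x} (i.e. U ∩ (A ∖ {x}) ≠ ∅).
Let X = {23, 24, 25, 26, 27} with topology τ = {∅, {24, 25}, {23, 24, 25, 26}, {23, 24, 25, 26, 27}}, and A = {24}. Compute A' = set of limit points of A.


A' = {23, 25, 26, 27}

For each x ∈ X, list the open sets U ∈ τ with x ∈ U, then check whether U ∩ (A ∖ {x}) ≠ ∅ for every such U.
  x = 23: opens ∋ x are {23, 24, 25, 26}, {23, 24, 25, 26, 27}; each meets A ∖ {23}, so x IS a limit point.
  x = 24: open {24, 25} ∋ x has {24, 25} ∩ (A ∖ {24}) = ∅, so x is NOT a limit point.
  x = 25: opens ∋ x are {24, 25}, {23, 24, 25, 26}, {23, 24, 25, 26, 27}; each meets A ∖ {25}, so x IS a limit point.
  x = 26: opens ∋ x are {23, 24, 25, 26}, {23, 24, 25, 26, 27}; each meets A ∖ {26}, so x IS a limit point.
  x = 27: opens ∋ x are {23, 24, 25, 26, 27}; each meets A ∖ {27}, so x IS a limit point.
Collecting: A' = {23, 25, 26, 27}.


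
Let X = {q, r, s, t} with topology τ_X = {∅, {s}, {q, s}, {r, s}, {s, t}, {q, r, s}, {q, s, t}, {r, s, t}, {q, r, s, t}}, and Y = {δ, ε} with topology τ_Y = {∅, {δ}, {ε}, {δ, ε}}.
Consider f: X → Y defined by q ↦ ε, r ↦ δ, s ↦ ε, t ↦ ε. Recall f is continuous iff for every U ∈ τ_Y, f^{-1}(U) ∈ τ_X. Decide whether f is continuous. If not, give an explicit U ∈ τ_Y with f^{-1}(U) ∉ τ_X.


f is NOT continuous.

Compute f^{-1}(U) for each U ∈ τ_Y:
  U = ∅: f^{-1}(U) = ∅ ∈ τ_X ✓.
  U = {δ}: f^{-1}(U) = {r} ∉ τ_X ✗.
  U = {ε}: f^{-1}(U) = {q, s, t} ∈ τ_X ✓.
  U = {δ, ε}: f^{-1}(U) = {q, r, s, t} ∈ τ_X ✓.
Found U = {δ} with f^{-1}(U) = {r} not in τ_X. Therefore f is NOT continuous.


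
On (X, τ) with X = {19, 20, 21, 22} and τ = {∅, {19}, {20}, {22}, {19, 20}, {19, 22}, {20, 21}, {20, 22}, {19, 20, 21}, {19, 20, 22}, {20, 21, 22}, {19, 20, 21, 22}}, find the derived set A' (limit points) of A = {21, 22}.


A' = ∅

For each x ∈ X, list the open sets U ∈ τ with x ∈ U, then check whether U ∩ (A ∖ {x}) ≠ ∅ for every such U.
  x = 19: open {19} ∋ x has {19} ∩ (A ∖ {19}) = ∅, so x is NOT a limit point.
  x = 20: open {20} ∋ x has {20} ∩ (A ∖ {20}) = ∅, so x is NOT a limit point.
  x = 21: open {20, 21} ∋ x has {20, 21} ∩ (A ∖ {21}) = ∅, so x is NOT a limit point.
  x = 22: open {22} ∋ x has {22} ∩ (A ∖ {22}) = ∅, so x is NOT a limit point.
Collecting: A' = ∅.


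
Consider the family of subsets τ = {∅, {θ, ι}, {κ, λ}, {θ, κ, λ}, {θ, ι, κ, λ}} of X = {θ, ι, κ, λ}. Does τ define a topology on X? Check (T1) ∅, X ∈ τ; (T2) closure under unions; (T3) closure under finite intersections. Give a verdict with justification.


τ is NOT a topology on X.

Axiom (T1): ∅ ∈ τ? Yes; X ∈ τ? Yes.
Axiom (T2/T3): check pairwise unions and intersections of members of τ.
Counterexample for (T3): {θ, ι} ∩ {θ, κ, λ} = {θ} ∉ τ. Therefore τ is NOT a topology.


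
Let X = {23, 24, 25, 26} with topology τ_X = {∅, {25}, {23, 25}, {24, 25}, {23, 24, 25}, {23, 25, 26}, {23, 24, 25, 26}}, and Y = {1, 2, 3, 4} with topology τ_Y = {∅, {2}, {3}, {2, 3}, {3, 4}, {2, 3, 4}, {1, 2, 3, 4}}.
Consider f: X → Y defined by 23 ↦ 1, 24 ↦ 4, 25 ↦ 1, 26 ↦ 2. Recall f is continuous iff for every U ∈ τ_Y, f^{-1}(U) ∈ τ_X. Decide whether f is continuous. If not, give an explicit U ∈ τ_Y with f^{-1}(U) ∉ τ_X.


f is NOT continuous.

Compute f^{-1}(U) for each U ∈ τ_Y:
  U = ∅: f^{-1}(U) = ∅ ∈ τ_X ✓.
  U = {2}: f^{-1}(U) = {26} ∉ τ_X ✗.
  U = {3}: f^{-1}(U) = ∅ ∈ τ_X ✓.
  U = {2, 3}: f^{-1}(U) = {26} ∉ τ_X ✗.
  U = {3, 4}: f^{-1}(U) = {24} ∉ τ_X ✗.
  U = {2, 3, 4}: f^{-1}(U) = {24, 26} ∉ τ_X ✗.
  U = {1, 2, 3, 4}: f^{-1}(U) = {23, 24, 25, 26} ∈ τ_X ✓.
Found U = {2} with f^{-1}(U) = {26} not in τ_X. Therefore f is NOT continuous.


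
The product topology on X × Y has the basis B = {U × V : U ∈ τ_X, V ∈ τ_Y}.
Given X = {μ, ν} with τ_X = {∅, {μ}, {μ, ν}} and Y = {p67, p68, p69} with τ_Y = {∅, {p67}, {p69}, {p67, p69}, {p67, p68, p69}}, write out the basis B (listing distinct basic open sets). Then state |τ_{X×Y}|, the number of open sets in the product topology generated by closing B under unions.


Basis B = {∅ × ∅, {μ} × {p67}, {μ} × {p69}, {μ} × {p67, p69}, {μ, ν} × {p67}, {μ, ν} × {p69}, {μ} × {p67, p68, p69}, {μ, ν} × {p67, p69}, {μ, ν} × {p67, p68, p69}}; |τ_{X×Y}| = 14.

Enumerate products U × V with U ∈ τ_X, V ∈ τ_Y (deduplicated):
  ∅ × ∅ = {} (∅)
  {μ} × {p67} = {(μ,p67)}
  {μ} × {p69} = {(μ,p69)}
  {μ} × {p67, p69} = {(μ,p67), (μ,p69)}
  {μ, ν} × {p67} = {(μ,p67), (ν,p67)}
  {μ, ν} × {p69} = {(μ,p69), (ν,p69)}
  {μ} × {p67, p68, p69} = {(μ,p67), (μ,p68), (μ,p69)}
  {μ, ν} × {p67, p69} = {(μ,p67), (μ,p69), (ν,p67), (ν,p69)}
  {μ, ν} × {p67, p68, p69} = {(μ,p67), (μ,p68), (μ,p69), (ν,p67), (ν,p68), (ν,p69)}
These 9 distinct sets form the basis B.
Close under arbitrary unions to get τ_{X×Y}; counting gives |τ_{X×Y}| = 14.


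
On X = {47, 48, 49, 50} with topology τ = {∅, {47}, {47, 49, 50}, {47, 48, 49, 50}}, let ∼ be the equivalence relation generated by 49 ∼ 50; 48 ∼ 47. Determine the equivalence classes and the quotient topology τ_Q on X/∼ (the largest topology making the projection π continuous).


X/∼ = {[47=48], [49=50]}; |τ_Q| = 2.

Equivalence classes: [47=48], [49=50].
Quotient map π: X → X/∼ sends 47 ↦ [47=48], 48 ↦ [47=48], 49 ↦ [49=50], 50 ↦ [49=50].
For each subset V ⊆ X/∼, compute π^{-1}(V) ⊆ X and check whether π^{-1}(V) ∈ τ. V is open in τ_Q iff π^{-1}(V) ∈ τ.
  V = {}: π^{-1}(V) = ∅ ∈ τ ✓.
  V = {[47=48]}: π^{-1}(V) = {47, 48} ∉ τ ✗.
  V = {[49=50]}: π^{-1}(V) = {49, 50} ∉ τ ✗.
  V = {[47=48], [49=50]}: π^{-1}(V) = {47, 48, 49, 50} ∈ τ ✓.
Open sets in the quotient: τ_Q = {{}, {[47=48], [49=50]}} (2 elements).


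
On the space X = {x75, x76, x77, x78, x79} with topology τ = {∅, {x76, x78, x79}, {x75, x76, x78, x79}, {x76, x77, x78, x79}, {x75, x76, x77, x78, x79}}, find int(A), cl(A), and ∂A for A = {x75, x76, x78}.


int(A) = ∅, cl(A) = {x75, x76, x77, x78, x79}, ∂A = {x75, x76, x77, x78, x79}.

Closed sets in (X, τ) are complements of opens:
  closed(X, τ) = {∅, {x75}, {x77}, {x75, x77}, {x75, x76, x77, x78, x79}}.
int(A) = ⋃ {U ∈ τ : U ⊆ A}. Opens contained in A: ∅.
Taking the union of these: int(A) = ∅.
cl(A) = ⋂ {C closed : A ⊆ C}. Closed sets containing A: {x75, x76, x77, x78, x79}.
Intersecting these: cl(A) = {x75, x76, x77, x78, x79}.
∂A = cl(A) ∖ int(A) = {x75, x76, x77, x78, x79} ∖ ∅ = {x75, x76, x77, x78, x79}.


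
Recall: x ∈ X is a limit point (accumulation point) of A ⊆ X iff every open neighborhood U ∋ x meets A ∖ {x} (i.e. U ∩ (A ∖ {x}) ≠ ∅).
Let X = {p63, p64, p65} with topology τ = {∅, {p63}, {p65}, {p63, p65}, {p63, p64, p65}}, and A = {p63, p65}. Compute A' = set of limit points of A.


A' = {p64}

For each x ∈ X, list the open sets U ∈ τ with x ∈ U, then check whether U ∩ (A ∖ {x}) ≠ ∅ for every such U.
  x = p63: open {p63} ∋ x has {p63} ∩ (A ∖ {p63}) = ∅, so x is NOT a limit point.
  x = p64: opens ∋ x are {p63, p64, p65}; each meets A ∖ {p64}, so x IS a limit point.
  x = p65: open {p65} ∋ x has {p65} ∩ (A ∖ {p65}) = ∅, so x is NOT a limit point.
Collecting: A' = {p64}.


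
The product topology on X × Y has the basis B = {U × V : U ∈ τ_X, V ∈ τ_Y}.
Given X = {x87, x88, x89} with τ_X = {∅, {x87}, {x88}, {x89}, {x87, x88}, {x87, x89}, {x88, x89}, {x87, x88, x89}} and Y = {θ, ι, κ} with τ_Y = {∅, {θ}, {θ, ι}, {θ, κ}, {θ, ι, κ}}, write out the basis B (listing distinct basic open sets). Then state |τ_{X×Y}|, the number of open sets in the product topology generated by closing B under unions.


Basis B = {∅ × ∅, {x87} × {θ}, {x88} × {θ}, {x89} × {θ}, {x87} × {θ, ι}, {x87} × {θ, κ}, {x87, x88} × {θ}, {x87, x89} × {θ}, {x88} × {θ, ι}, {x88} × {θ, κ}, {x88, x89} × {θ}, {x89} × {θ, ι}, {x89} × {θ, κ}, {x87} × {θ, ι, κ}, {x87, x88, x89} × {θ}, {x88} × {θ, ι, κ}, {x89} × {θ, ι, κ}, {x87, x88} × {θ, ι}, {x87, x89} × {θ, ι}, {x87, x88} × {θ, κ}, {x87, x89} × {θ, κ}, {x88, x89} × {θ, ι}, {x88, x89} × {θ, κ}, {x87, x88} × {θ, ι, κ}, {x87, x89} × {θ, ι, κ}, {x87, x88, x89} × {θ, ι}, {x87, x88, x89} × {θ, κ}, {x88, x89} × {θ, ι, κ}, {x87, x88, x89} × {θ, ι, κ}}; |τ_{X×Y}| = 125.

Enumerate products U × V with U ∈ τ_X, V ∈ τ_Y (deduplicated):
  ∅ × ∅ = {} (∅)
  {x87} × {θ} = {(x87,θ)}
  {x88} × {θ} = {(x88,θ)}
  {x89} × {θ} = {(x89,θ)}
  {x87} × {θ, ι} = {(x87,θ), (x87,ι)}
  {x87} × {θ, κ} = {(x87,θ), (x87,κ)}
  {x87, x88} × {θ} = {(x87,θ), (x88,θ)}
  {x87, x89} × {θ} = {(x87,θ), (x89,θ)}
  {x88} × {θ, ι} = {(x88,θ), (x88,ι)}
  {x88} × {θ, κ} = {(x88,θ), (x88,κ)}
  {x88, x89} × {θ} = {(x88,θ), (x89,θ)}
  {x89} × {θ, ι} = {(x89,θ), (x89,ι)}
  {x89} × {θ, κ} = {(x89,θ), (x89,κ)}
  {x87} × {θ, ι, κ} = {(x87,θ), (x87,ι), (x87,κ)}
  {x87, x88, x89} × {θ} = {(x87,θ), (x88,θ), (x89,θ)}
  {x88} × {θ, ι, κ} = {(x88,θ), (x88,ι), (x88,κ)}
  {x89} × {θ, ι, κ} = {(x89,θ), (x89,ι), (x89,κ)}
  {x87, x88} × {θ, ι} = {(x87,θ), (x87,ι), (x88,θ), (x88,ι)}
  {x87, x89} × {θ, ι} = {(x87,θ), (x87,ι), (x89,θ), (x89,ι)}
  {x87, x88} × {θ, κ} = {(x87,θ), (x87,κ), (x88,θ), (x88,κ)}
  {x87, x89} × {θ, κ} = {(x87,θ), (x87,κ), (x89,θ), (x89,κ)}
  {x88, x89} × {θ, ι} = {(x88,θ), (x88,ι), (x89,θ), (x89,ι)}
  {x88, x89} × {θ, κ} = {(x88,θ), (x88,κ), (x89,θ), (x89,κ)}
  {x87, x88} × {θ, ι, κ} = {(x87,θ), (x87,ι), (x87,κ), (x88,θ), (x88,ι), (x88,κ)}
  {x87, x89} × {θ, ι, κ} = {(x87,θ), (x87,ι), (x87,κ), (x89,θ), (x89,ι), (x89,κ)}
  {x87, x88, x89} × {θ, ι} = {(x87,θ), (x87,ι), (x88,θ), (x88,ι), (x89,θ), (x89,ι)}
  {x87, x88, x89} × {θ, κ} = {(x87,θ), (x87,κ), (x88,θ), (x88,κ), (x89,θ), (x89,κ)}
  {x88, x89} × {θ, ι, κ} = {(x88,θ), (x88,ι), (x88,κ), (x89,θ), (x89,ι), (x89,κ)}
  {x87, x88, x89} × {θ, ι, κ} = {(x87,θ), (x87,ι), (x87,κ), (x88,θ), (x88,ι), (x88,κ), (x89,θ), (x89,ι), (x89,κ)}
These 29 distinct sets form the basis B.
Close under arbitrary unions to get τ_{X×Y}; counting gives |τ_{X×Y}| = 125.


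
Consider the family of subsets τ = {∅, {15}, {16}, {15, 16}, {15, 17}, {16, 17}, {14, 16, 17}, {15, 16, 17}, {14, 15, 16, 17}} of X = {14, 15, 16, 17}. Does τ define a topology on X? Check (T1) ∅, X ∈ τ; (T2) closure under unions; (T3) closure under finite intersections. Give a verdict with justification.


τ is NOT a topology on X.

Axiom (T1): ∅ ∈ τ? Yes; X ∈ τ? Yes.
Axiom (T2/T3): check pairwise unions and intersections of members of τ.
Counterexample for (T3): {15, 17} ∩ {16, 17} = {17} ∉ τ. Therefore τ is NOT a topology.


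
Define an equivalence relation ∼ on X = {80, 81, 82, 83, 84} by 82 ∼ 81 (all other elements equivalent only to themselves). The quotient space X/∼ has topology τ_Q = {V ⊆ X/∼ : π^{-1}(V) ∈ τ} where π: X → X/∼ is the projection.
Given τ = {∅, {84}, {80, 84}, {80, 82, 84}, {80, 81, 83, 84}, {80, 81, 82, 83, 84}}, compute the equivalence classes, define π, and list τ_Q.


X/∼ = {[80], [81=82], [83], [84]}; |τ_Q| = 4.

Equivalence classes: [80], [81=82], [83], [84].
Quotient map π: X → X/∼ sends 80 ↦ [80], 81 ↦ [81=82], 82 ↦ [81=82], 83 ↦ [83], 84 ↦ [84].
For each subset V ⊆ X/∼, compute π^{-1}(V) ⊆ X and check whether π^{-1}(V) ∈ τ. V is open in τ_Q iff π^{-1}(V) ∈ τ.
  V = {}: π^{-1}(V) = ∅ ∈ τ ✓.
  V = {[80]}: π^{-1}(V) = {80} ∉ τ ✗.
  V = {[81=82]}: π^{-1}(V) = {81, 82} ∉ τ ✗.
  V = {[80], [81=82]}: π^{-1}(V) = {80, 81, 82} ∉ τ ✗.
  V = {[83]}: π^{-1}(V) = {83} ∉ τ ✗.
  V = {[80], [83]}: π^{-1}(V) = {80, 83} ∉ τ ✗.
  V = {[81=82], [83]}: π^{-1}(V) = {81, 82, 83} ∉ τ ✗.
  V = {[80], [81=82], [83]}: π^{-1}(V) = {80, 81, 82, 83} ∉ τ ✗.
  V = {[84]}: π^{-1}(V) = {84} ∈ τ ✓.
  V = {[80], [84]}: π^{-1}(V) = {80, 84} ∈ τ ✓.
  V = {[81=82], [84]}: π^{-1}(V) = {81, 82, 84} ∉ τ ✗.
  V = {[80], [81=82], [84]}: π^{-1}(V) = {80, 81, 82, 84} ∉ τ ✗.
  V = {[83], [84]}: π^{-1}(V) = {83, 84} ∉ τ ✗.
  V = {[80], [83], [84]}: π^{-1}(V) = {80, 83, 84} ∉ τ ✗.
  V = {[81=82], [83], [84]}: π^{-1}(V) = {81, 82, 83, 84} ∉ τ ✗.
  V = {[80], [81=82], [83], [84]}: π^{-1}(V) = {80, 81, 82, 83, 84} ∈ τ ✓.
Open sets in the quotient: τ_Q = {{}, {[84]}, {[80], [84]}, {[80], [81=82], [83], [84]}} (4 elements).


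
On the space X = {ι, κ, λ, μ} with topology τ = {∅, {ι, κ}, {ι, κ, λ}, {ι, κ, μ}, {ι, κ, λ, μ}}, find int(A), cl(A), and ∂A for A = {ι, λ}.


int(A) = ∅, cl(A) = {ι, κ, λ, μ}, ∂A = {ι, κ, λ, μ}.

Closed sets in (X, τ) are complements of opens:
  closed(X, τ) = {∅, {λ}, {μ}, {λ, μ}, {ι, κ, λ, μ}}.
int(A) = ⋃ {U ∈ τ : U ⊆ A}. Opens contained in A: ∅.
Taking the union of these: int(A) = ∅.
cl(A) = ⋂ {C closed : A ⊆ C}. Closed sets containing A: {ι, κ, λ, μ}.
Intersecting these: cl(A) = {ι, κ, λ, μ}.
∂A = cl(A) ∖ int(A) = {ι, κ, λ, μ} ∖ ∅ = {ι, κ, λ, μ}.


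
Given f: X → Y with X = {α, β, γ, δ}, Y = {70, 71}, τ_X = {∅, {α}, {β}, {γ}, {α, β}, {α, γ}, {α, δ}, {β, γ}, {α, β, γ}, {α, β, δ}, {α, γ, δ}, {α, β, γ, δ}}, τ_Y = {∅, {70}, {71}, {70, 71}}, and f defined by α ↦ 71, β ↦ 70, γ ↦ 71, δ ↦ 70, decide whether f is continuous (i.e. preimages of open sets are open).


f is NOT continuous.

Compute f^{-1}(U) for each U ∈ τ_Y:
  U = ∅: f^{-1}(U) = ∅ ∈ τ_X ✓.
  U = {70}: f^{-1}(U) = {β, δ} ∉ τ_X ✗.
  U = {71}: f^{-1}(U) = {α, γ} ∈ τ_X ✓.
  U = {70, 71}: f^{-1}(U) = {α, β, γ, δ} ∈ τ_X ✓.
Found U = {70} with f^{-1}(U) = {β, δ} not in τ_X. Therefore f is NOT continuous.


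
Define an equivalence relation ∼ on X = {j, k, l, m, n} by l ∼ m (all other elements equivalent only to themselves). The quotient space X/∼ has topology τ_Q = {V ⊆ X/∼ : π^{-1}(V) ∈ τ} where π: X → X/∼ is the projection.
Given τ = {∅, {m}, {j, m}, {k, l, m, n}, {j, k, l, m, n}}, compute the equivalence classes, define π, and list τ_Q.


X/∼ = {[j], [k], [l=m], [n]}; |τ_Q| = 3.

Equivalence classes: [j], [k], [l=m], [n].
Quotient map π: X → X/∼ sends j ↦ [j], k ↦ [k], l ↦ [l=m], m ↦ [l=m], n ↦ [n].
For each subset V ⊆ X/∼, compute π^{-1}(V) ⊆ X and check whether π^{-1}(V) ∈ τ. V is open in τ_Q iff π^{-1}(V) ∈ τ.
  V = {}: π^{-1}(V) = ∅ ∈ τ ✓.
  V = {[j]}: π^{-1}(V) = {j} ∉ τ ✗.
  V = {[k]}: π^{-1}(V) = {k} ∉ τ ✗.
  V = {[j], [k]}: π^{-1}(V) = {j, k} ∉ τ ✗.
  V = {[l=m]}: π^{-1}(V) = {l, m} ∉ τ ✗.
  V = {[j], [l=m]}: π^{-1}(V) = {j, l, m} ∉ τ ✗.
  V = {[k], [l=m]}: π^{-1}(V) = {k, l, m} ∉ τ ✗.
  V = {[j], [k], [l=m]}: π^{-1}(V) = {j, k, l, m} ∉ τ ✗.
  V = {[n]}: π^{-1}(V) = {n} ∉ τ ✗.
  V = {[j], [n]}: π^{-1}(V) = {j, n} ∉ τ ✗.
  V = {[k], [n]}: π^{-1}(V) = {k, n} ∉ τ ✗.
  V = {[j], [k], [n]}: π^{-1}(V) = {j, k, n} ∉ τ ✗.
  V = {[l=m], [n]}: π^{-1}(V) = {l, m, n} ∉ τ ✗.
  V = {[j], [l=m], [n]}: π^{-1}(V) = {j, l, m, n} ∉ τ ✗.
  V = {[k], [l=m], [n]}: π^{-1}(V) = {k, l, m, n} ∈ τ ✓.
  V = {[j], [k], [l=m], [n]}: π^{-1}(V) = {j, k, l, m, n} ∈ τ ✓.
Open sets in the quotient: τ_Q = {{}, {[k], [l=m], [n]}, {[j], [k], [l=m], [n]}} (3 elements).


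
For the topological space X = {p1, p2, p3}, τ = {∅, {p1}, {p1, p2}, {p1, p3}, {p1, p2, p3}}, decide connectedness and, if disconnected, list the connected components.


(X, τ) is connected.

Find clopen sets (U ∈ τ with X ∖ U ∈ τ):
  U = ∅, X ∖ U = {p1, p2, p3} — both open, so U is clopen.
  U = {p1, p2, p3}, X ∖ U = ∅ — both open, so U is clopen.
Only trivial clopens (∅ and X) exist, so (X, τ) is connected.
Compute connected components by grouping points that agree on all clopens:
  component: {p1, p2, p3}


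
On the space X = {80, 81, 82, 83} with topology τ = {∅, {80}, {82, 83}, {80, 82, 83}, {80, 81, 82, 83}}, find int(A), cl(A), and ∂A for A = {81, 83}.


int(A) = ∅, cl(A) = {81, 82, 83}, ∂A = {81, 82, 83}.

Closed sets in (X, τ) are complements of opens:
  closed(X, τ) = {∅, {81}, {80, 81}, {81, 82, 83}, {80, 81, 82, 83}}.
int(A) = ⋃ {U ∈ τ : U ⊆ A}. Opens contained in A: ∅.
Taking the union of these: int(A) = ∅.
cl(A) = ⋂ {C closed : A ⊆ C}. Closed sets containing A: {81, 82, 83}, {80, 81, 82, 83}.
Intersecting these: cl(A) = {81, 82, 83}.
∂A = cl(A) ∖ int(A) = {81, 82, 83} ∖ ∅ = {81, 82, 83}.


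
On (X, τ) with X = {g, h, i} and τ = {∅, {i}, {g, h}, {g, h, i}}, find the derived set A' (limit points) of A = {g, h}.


A' = {g, h}

For each x ∈ X, list the open sets U ∈ τ with x ∈ U, then check whether U ∩ (A ∖ {x}) ≠ ∅ for every such U.
  x = g: opens ∋ x are {g, h}, {g, h, i}; each meets A ∖ {g}, so x IS a limit point.
  x = h: opens ∋ x are {g, h}, {g, h, i}; each meets A ∖ {h}, so x IS a limit point.
  x = i: open {i} ∋ x has {i} ∩ (A ∖ {i}) = ∅, so x is NOT a limit point.
Collecting: A' = {g, h}.


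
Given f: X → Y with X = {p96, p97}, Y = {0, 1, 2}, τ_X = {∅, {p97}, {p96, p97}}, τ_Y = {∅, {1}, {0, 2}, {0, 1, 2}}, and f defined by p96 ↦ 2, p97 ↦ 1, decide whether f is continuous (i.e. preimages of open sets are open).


f is NOT continuous.

Compute f^{-1}(U) for each U ∈ τ_Y:
  U = ∅: f^{-1}(U) = ∅ ∈ τ_X ✓.
  U = {1}: f^{-1}(U) = {p97} ∈ τ_X ✓.
  U = {0, 2}: f^{-1}(U) = {p96} ∉ τ_X ✗.
  U = {0, 1, 2}: f^{-1}(U) = {p96, p97} ∈ τ_X ✓.
Found U = {0, 2} with f^{-1}(U) = {p96} not in τ_X. Therefore f is NOT continuous.


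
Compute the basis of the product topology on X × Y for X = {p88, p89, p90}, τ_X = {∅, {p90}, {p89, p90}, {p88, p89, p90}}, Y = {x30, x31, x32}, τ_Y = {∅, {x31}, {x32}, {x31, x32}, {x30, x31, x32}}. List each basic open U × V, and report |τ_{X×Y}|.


Basis B = {∅ × ∅, {p90} × {x31}, {p90} × {x32}, {p89, p90} × {x31}, {p89, p90} × {x32}, {p90} × {x31, x32}, {p88, p89, p90} × {x31}, {p88, p89, p90} × {x32}, {p90} × {x30, x31, x32}, {p89, p90} × {x31, x32}, {p88, p89, p90} × {x31, x32}, {p89, p90} × {x30, x31, x32}, {p88, p89, p90} × {x30, x31, x32}}; |τ_{X×Y}| = 30.

Enumerate products U × V with U ∈ τ_X, V ∈ τ_Y (deduplicated):
  ∅ × ∅ = {} (∅)
  {p90} × {x31} = {(p90,x31)}
  {p90} × {x32} = {(p90,x32)}
  {p89, p90} × {x31} = {(p89,x31), (p90,x31)}
  {p89, p90} × {x32} = {(p89,x32), (p90,x32)}
  {p90} × {x31, x32} = {(p90,x31), (p90,x32)}
  {p88, p89, p90} × {x31} = {(p88,x31), (p89,x31), (p90,x31)}
  {p88, p89, p90} × {x32} = {(p88,x32), (p89,x32), (p90,x32)}
  {p90} × {x30, x31, x32} = {(p90,x30), (p90,x31), (p90,x32)}
  {p89, p90} × {x31, x32} = {(p89,x31), (p89,x32), (p90,x31), (p90,x32)}
  {p88, p89, p90} × {x31, x32} = {(p88,x31), (p88,x32), (p89,x31), (p89,x32), (p90,x31), (p90,x32)}
  {p89, p90} × {x30, x31, x32} = {(p89,x30), (p89,x31), (p89,x32), (p90,x30), (p90,x31), (p90,x32)}
  {p88, p89, p90} × {x30, x31, x32} = {(p88,x30), (p88,x31), (p88,x32), (p89,x30), (p89,x31), (p89,x32), (p90,x30), (p90,x31), (p90,x32)}
These 13 distinct sets form the basis B.
Close under arbitrary unions to get τ_{X×Y}; counting gives |τ_{X×Y}| = 30.


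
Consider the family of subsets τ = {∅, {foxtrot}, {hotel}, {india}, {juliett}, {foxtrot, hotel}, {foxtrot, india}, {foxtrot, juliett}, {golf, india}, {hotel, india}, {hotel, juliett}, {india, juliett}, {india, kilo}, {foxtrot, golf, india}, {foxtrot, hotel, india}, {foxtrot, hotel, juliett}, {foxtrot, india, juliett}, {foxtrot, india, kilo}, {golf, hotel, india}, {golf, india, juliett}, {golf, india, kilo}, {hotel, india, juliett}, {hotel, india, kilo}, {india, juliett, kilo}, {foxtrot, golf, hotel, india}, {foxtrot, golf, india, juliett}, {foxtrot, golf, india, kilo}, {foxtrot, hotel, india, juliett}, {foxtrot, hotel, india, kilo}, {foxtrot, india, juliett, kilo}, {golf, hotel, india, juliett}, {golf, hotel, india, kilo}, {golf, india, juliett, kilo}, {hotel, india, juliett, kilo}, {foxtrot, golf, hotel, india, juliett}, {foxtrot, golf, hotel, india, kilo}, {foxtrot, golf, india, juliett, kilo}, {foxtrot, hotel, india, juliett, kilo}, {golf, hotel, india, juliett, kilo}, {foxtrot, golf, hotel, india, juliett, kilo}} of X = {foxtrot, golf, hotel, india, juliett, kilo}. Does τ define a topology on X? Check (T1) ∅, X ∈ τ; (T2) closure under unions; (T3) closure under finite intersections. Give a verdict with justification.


τ IS a topology on X.

Axiom (T1): ∅ ∈ τ? Yes; X ∈ τ? Yes.
Axiom (T2/T3): check pairwise unions and intersections of members of τ.
All pairwise intersections and unions checked — each lies in τ. Therefore τ satisfies (T1), (T2), (T3): it IS a topology on X.


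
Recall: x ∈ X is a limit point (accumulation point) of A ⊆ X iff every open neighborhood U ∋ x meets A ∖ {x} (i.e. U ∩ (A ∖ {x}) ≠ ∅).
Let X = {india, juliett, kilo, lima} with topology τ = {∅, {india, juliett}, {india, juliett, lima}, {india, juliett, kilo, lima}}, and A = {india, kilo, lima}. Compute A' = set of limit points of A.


A' = {juliett, kilo, lima}

For each x ∈ X, list the open sets U ∈ τ with x ∈ U, then check whether U ∩ (A ∖ {x}) ≠ ∅ for every such U.
  x = india: open {india, juliett} ∋ x has {india, juliett} ∩ (A ∖ {india}) = ∅, so x is NOT a limit point.
  x = juliett: opens ∋ x are {india, juliett}, {india, juliett, lima}, {india, juliett, kilo, lima}; each meets A ∖ {juliett}, so x IS a limit point.
  x = kilo: opens ∋ x are {india, juliett, kilo, lima}; each meets A ∖ {kilo}, so x IS a limit point.
  x = lima: opens ∋ x are {india, juliett, lima}, {india, juliett, kilo, lima}; each meets A ∖ {lima}, so x IS a limit point.
Collecting: A' = {juliett, kilo, lima}.
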